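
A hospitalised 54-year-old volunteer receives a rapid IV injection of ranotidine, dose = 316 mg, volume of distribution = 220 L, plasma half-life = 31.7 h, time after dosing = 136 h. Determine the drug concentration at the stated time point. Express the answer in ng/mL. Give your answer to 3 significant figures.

C₀ = Dose / Vd = 316.0 / 220 = 1.436 mg/L
k = ln2 / t½ = 0.693147 / 31.7 = 0.02187 h⁻¹
C = C₀ · e^(−k·t) = 1.436 × e^(−0.02187 × 136)
  = 1.436 × 0.05108 = 0.07335 mg/L
Convert: 0.07335 mg/L × 1000 = 73.35 ng/mL

73.4 ng/mL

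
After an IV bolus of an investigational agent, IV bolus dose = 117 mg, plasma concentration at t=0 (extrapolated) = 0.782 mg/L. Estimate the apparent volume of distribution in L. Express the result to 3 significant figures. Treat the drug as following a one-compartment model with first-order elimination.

Vd = Dose / C₀ = 117.0 / 0.782 = 149.6 L

150 L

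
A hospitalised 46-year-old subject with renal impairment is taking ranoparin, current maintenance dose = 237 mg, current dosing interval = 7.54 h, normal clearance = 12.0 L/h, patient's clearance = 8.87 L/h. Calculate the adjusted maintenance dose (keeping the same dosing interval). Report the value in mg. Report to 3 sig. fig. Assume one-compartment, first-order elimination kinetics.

175 mg

To keep the same average steady-state level, dosing rate must scale with clearance.
CL ratio = 8.87 / 12.0 = 0.7392
New dose (same interval) = 237 × 0.7392 = 175.2 mg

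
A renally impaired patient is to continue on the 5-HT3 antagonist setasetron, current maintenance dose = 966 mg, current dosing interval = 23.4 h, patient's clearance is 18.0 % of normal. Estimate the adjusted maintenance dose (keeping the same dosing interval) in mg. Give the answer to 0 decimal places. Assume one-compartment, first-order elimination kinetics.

174 mg

To keep the same average steady-state level, dosing rate must scale with clearance.
CL ratio = 18.0 / 100 = 0.1800
New dose (same interval) = 966 × 0.1800 = 173.9 mg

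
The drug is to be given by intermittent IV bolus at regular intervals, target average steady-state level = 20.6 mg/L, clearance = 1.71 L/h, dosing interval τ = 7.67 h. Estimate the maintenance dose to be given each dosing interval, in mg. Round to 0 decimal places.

270 mg

At steady state, Dose/τ = Css × CL.
Dose = Css × CL × τ = 20.6 × 1.710 × 7.67 = 270.2 mg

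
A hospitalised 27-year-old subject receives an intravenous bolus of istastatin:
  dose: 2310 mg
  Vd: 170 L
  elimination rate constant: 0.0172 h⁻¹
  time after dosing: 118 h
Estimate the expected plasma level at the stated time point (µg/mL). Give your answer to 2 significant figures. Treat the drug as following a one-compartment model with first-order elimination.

1.8 µg/mL

C₀ = Dose / Vd = 2310 / 170 = 13.59 mg/L
C = C₀ · e^(−k·t) = 13.59 × e^(−0.01720 × 118)
  = 13.59 × 0.1314 = 1.786 mg/L
(1.786 mg/L = 1.786 µg/mL)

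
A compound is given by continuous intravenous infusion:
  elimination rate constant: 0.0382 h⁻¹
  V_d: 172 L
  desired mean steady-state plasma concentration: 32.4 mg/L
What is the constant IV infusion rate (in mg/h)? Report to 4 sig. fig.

212.9 mg/h

CL = k × Vd = 0.03820 × 172 = 6.570 L/h
At steady state, infusion rate R₀ = Css × CL = 32.4 × 6.570 = 212.9 mg/h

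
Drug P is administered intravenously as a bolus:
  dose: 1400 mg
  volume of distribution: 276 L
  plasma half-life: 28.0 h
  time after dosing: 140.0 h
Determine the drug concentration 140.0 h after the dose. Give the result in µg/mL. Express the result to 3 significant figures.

C₀ = Dose / Vd = 1400 / 276 = 5.072 mg/L
k = ln2 / t½ = 0.693147 / 28.0 = 0.02476 h⁻¹
t / t½ = 140.0 / 28.0 = 5 half-lives
C = C₀ × (1/2)^5 = 5.072 × 0.03125 = 0.1585 mg/L
(0.1585 mg/L = 0.1585 µg/mL)

0.159 µg/mL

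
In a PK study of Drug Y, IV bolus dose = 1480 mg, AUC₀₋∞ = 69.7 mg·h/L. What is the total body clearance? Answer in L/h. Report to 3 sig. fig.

21.2 L/h

CL = Dose / AUC = 1480 / 69.7 = 21.23 L/h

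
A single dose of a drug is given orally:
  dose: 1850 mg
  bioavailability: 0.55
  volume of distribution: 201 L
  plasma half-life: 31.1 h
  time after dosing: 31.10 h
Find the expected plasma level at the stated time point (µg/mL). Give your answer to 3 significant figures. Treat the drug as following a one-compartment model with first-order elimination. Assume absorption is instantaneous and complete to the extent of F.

Amount reaching circulation = F × Dose = 0.55 × 1850 = 1018 mg
C₀ = F·Dose / Vd = 1018 / 201 = 5.065 mg/L
k = ln2 / t½ = 0.693147 / 31.1 = 0.02229 h⁻¹
t / t½ = 31.10 / 31.1 = 1 half-lives
C = C₀ × (1/2)^1 = 5.065 × 0.5000 = 2.533 mg/L
(2.533 mg/L = 2.533 µg/mL)

2.53 µg/mL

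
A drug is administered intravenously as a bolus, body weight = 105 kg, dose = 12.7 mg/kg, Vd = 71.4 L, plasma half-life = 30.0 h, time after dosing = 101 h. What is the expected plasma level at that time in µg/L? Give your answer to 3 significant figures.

1810 µg/L

Total dose = 12.7 × 105 = 1334 mg
C₀ = Dose / Vd = 1334 / 71.4 = 18.68 mg/L
k = ln2 / t½ = 0.693147 / 30.0 = 0.02310 h⁻¹
C = C₀ · e^(−k·t) = 18.68 × e^(−0.02310 × 101)
  = 18.68 × 0.09699 = 1.812 mg/L
Convert: 1.812 mg/L × 1000 = 1812 µg/L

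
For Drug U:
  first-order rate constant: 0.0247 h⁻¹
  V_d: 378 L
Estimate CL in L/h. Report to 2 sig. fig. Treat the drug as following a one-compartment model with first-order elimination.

9.3 L/h

CL = k × Vd = 0.0247 × 378 = 9.337 L/h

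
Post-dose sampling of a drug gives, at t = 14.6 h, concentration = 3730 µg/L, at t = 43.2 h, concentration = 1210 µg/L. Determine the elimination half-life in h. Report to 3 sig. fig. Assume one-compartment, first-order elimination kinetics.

17.6 h

k = ln(C₁/C₂) / (t₂ − t₁) = ln(3730/1210) / (43.2 − 14.6)
  = 1.126 / 28.60 = 0.03937 h⁻¹
t½ = ln2 / k = 0.693147 / 0.03937 = 17.61 h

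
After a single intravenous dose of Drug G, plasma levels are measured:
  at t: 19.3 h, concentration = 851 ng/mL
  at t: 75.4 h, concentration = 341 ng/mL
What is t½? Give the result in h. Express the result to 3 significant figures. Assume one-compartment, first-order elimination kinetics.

42.5 h

k = ln(C₁/C₂) / (t₂ − t₁) = ln(851/341) / (75.4 − 19.3)
  = 0.9145 / 56.10 = 0.01630 h⁻¹
t½ = ln2 / k = 0.693147 / 0.01630 = 42.52 h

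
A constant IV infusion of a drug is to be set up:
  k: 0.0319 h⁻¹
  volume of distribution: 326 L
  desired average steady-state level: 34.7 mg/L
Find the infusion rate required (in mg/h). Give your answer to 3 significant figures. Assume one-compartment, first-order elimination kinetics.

361 mg/h

CL = k × Vd = 0.03190 × 326 = 10.40 L/h
At steady state, infusion rate R₀ = Css × CL = 34.7 × 10.40 = 360.9 mg/h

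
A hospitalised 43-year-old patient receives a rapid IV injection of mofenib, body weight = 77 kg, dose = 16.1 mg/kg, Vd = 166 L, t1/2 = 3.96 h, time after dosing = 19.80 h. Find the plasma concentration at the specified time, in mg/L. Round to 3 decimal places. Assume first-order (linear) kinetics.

Total dose = 16.1 × 77 = 1240 mg
C₀ = Dose / Vd = 1240 / 166 = 7.470 mg/L
k = ln2 / t½ = 0.693147 / 3.96 = 0.1750 h⁻¹
t / t½ = 19.80 / 3.96 = 5 half-lives
C = C₀ × (1/2)^5 = 7.470 × 0.03125 = 0.2334 mg/L

0.233 mg/L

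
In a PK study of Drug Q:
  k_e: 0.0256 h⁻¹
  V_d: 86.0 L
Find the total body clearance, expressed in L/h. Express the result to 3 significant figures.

CL = k × Vd = 0.0256 × 86.0 = 2.202 L/h

2.20 L/h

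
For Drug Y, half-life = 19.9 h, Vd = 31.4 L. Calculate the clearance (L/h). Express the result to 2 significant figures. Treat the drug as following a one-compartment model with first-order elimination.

1.1 L/h

k = ln2 / t½ = 0.693147 / 19.9 = 0.03483 h⁻¹
CL = k × Vd = 0.03483 × 31.4 = 1.094 L/h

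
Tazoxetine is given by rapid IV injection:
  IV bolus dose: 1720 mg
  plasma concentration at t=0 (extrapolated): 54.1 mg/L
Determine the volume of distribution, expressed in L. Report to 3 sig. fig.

31.8 L

Vd = Dose / C₀ = 1720 / 54.1 = 31.79 L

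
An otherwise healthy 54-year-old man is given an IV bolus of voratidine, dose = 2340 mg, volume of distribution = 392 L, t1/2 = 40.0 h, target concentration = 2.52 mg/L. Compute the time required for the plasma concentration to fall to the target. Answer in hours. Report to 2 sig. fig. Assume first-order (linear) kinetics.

C₀ = Dose / Vd = 2340 / 392 = 5.969 mg/L
k = ln2 / t½ = 0.693147 / 40.0 = 0.01733 h⁻¹
t = ln(C₀ / C) / k = ln(5.969 / 2.52) / 0.01733
  = ln(2.369) / 0.01733 = 0.8625 / 0.01733 = 49.77 h

50 h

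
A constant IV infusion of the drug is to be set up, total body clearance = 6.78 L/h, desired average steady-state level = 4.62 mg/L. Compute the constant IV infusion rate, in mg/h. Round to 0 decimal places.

31 mg/h

At steady state, infusion rate R₀ = Css × CL = 4.62 × 6.780 = 31.32 mg/h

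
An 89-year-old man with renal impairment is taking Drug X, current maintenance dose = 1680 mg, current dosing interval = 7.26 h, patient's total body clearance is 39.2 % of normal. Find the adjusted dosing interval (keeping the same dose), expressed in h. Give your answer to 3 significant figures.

18.5 h

To keep the same average steady-state level, dosing rate must scale with clearance.
CL ratio = 39.2 / 100 = 0.3920
New interval (same dose) = 7.26 / 0.3920 = 18.52 h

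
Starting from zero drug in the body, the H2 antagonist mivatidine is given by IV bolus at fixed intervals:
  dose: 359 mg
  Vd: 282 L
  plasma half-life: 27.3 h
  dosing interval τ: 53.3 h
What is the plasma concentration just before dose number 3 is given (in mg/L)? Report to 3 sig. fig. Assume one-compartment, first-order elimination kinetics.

C₀ per dose = Dose / Vd = 359 / 282 = 1.273 mg/L
k = ln2 / t½ = 0.693147 / 27.3 = 0.02539 h⁻¹
Fraction remaining after one interval: r = e^(−kτ) = e^(−0.02539 × 53.3) = 0.2584
Before dose 3, 2 doses have been given (aged 1τ, 2τ).
C_trough = C₀ × (r + r²) = 1.273 × (0.2584 + 0.06677) = 0.4139 mg/L

0.414 mg/L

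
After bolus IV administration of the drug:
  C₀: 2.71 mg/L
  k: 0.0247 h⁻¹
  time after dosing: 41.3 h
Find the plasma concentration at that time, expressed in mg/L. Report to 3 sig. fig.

C = C₀ · e^(−k·t) = 2.710 × e^(−0.02470 × 41.3)
  = 2.710 × 0.3606 = 0.9772 mg/L

0.977 mg/L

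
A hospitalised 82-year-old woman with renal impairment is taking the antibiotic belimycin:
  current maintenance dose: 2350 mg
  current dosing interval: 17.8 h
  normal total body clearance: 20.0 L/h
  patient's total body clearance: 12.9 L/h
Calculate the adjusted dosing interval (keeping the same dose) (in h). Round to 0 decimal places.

28 h

To keep the same average steady-state level, dosing rate must scale with clearance.
CL ratio = 12.9 / 20.0 = 0.6450
New interval (same dose) = 17.8 / 0.6450 = 27.60 h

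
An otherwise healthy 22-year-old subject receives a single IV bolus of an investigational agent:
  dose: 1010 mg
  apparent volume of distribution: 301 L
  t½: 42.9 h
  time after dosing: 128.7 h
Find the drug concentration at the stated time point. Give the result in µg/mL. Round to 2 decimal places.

0.42 µg/mL

C₀ = Dose / Vd = 1010 / 301 = 3.355 mg/L
k = ln2 / t½ = 0.693147 / 42.9 = 0.01616 h⁻¹
t / t½ = 128.7 / 42.9 = 3 half-lives
C = C₀ × (1/2)^3 = 3.355 × 0.1250 = 0.4194 mg/L
(0.4194 mg/L = 0.4194 µg/mL)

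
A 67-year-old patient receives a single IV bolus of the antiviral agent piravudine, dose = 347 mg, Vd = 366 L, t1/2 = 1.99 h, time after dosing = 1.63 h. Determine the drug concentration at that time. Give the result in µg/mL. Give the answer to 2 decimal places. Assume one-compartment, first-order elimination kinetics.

0.54 µg/mL

C₀ = Dose / Vd = 347.0 / 366 = 0.9481 mg/L
k = ln2 / t½ = 0.693147 / 1.99 = 0.3483 h⁻¹
C = C₀ · e^(−k·t) = 0.9481 × e^(−0.3483 × 1.63)
  = 0.9481 × 0.5668 = 0.5374 mg/L
(0.5374 mg/L = 0.5374 µg/mL)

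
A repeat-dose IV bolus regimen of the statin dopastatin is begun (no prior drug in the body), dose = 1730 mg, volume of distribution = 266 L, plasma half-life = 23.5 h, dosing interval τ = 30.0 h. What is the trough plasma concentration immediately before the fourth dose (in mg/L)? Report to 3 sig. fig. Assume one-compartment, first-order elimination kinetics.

C₀ per dose = Dose / Vd = 1730 / 266 = 6.504 mg/L
k = ln2 / t½ = 0.693147 / 23.5 = 0.02950 h⁻¹
Fraction remaining after one interval: r = e^(−kτ) = e^(−0.02950 × 30.0) = 0.4127
Before dose 4, 3 doses have been given (aged 1τ, 2τ, 3τ).
C_trough = C₀ × (r + r² + … + r^3) = C₀ × r(1−r^3)/(1−r)
        = 6.504 × 0.4127 × (1 − 0.07029) / (1 − 0.4127) = 4.249 mg/L

4.25 mg/L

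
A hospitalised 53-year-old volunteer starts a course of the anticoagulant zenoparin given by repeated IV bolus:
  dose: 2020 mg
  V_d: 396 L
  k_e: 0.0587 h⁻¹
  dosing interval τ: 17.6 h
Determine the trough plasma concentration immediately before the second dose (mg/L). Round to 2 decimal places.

C₀ per dose = Dose / Vd = 2020 / 396 = 5.101 mg/L
Fraction remaining after one interval: r = e^(−kτ) = e^(−0.05870 × 17.6) = 0.3559
Before dose 2, 1 dose has been given (aged 1τ).
C_trough = C₀ × r = 5.101 × 0.3559 = 1.815 mg/L

1.82 mg/L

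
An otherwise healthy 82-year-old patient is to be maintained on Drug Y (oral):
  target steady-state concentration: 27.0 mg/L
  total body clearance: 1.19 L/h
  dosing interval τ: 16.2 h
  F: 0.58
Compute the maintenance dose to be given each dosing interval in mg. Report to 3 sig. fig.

897 mg

At steady state, F × (Dose/τ) = Css × CL.
Dose = Css × CL × τ / F = 27.0 × 1.190 × 16.2 / 0.58 = 897.4 mg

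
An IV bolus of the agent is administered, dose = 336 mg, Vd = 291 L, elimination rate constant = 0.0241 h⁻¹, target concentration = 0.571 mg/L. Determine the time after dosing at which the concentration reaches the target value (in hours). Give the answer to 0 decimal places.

29 h

C₀ = Dose / Vd = 336.0 / 291 = 1.155 mg/L
t = ln(C₀ / C) / k = ln(1.155 / 0.571) / 0.02410
  = ln(2.023) / 0.02410 = 0.7046 / 0.02410 = 29.24 h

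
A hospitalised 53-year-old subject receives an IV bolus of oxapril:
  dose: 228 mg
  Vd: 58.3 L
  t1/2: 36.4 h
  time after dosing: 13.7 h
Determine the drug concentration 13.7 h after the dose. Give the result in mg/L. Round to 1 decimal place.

C₀ = Dose / Vd = 228.0 / 58.3 = 3.911 mg/L
k = ln2 / t½ = 0.693147 / 36.4 = 0.01904 h⁻¹
C = C₀ · e^(−k·t) = 3.911 × e^(−0.01904 × 13.7)
  = 3.911 × 0.7704 = 3.013 mg/L

3.0 mg/L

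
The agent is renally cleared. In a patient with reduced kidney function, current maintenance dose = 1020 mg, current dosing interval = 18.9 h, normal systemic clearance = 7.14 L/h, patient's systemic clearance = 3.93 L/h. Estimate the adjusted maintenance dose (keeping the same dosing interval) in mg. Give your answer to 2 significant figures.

560 mg

To keep the same average steady-state level, dosing rate must scale with clearance.
CL ratio = 3.93 / 7.14 = 0.5504
New dose (same interval) = 1020 × 0.5504 = 561.4 mg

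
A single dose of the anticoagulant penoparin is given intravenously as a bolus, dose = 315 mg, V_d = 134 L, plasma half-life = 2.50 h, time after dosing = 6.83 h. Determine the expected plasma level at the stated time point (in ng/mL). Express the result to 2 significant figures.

C₀ = Dose / Vd = 315.0 / 134 = 2.351 mg/L
k = ln2 / t½ = 0.693147 / 2.50 = 0.2773 h⁻¹
C = C₀ · e^(−k·t) = 2.351 × e^(−0.2773 × 6.83)
  = 2.351 × 0.1505 = 0.3538 mg/L
Convert: 0.3538 mg/L × 1000 = 353.8 ng/mL

350 ng/mL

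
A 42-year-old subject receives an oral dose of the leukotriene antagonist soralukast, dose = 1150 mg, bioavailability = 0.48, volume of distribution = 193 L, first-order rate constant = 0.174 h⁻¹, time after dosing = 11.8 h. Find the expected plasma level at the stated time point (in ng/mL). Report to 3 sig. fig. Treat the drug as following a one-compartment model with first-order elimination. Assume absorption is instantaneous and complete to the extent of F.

367 ng/mL

Amount reaching circulation = F × Dose = 0.48 × 1150 = 552.0 mg
C₀ = F·Dose / Vd = 552.0 / 193 = 2.860 mg/L
C = C₀ · e^(−k·t) = 2.860 × e^(−0.1740 × 11.8)
  = 2.860 × 0.1283 = 0.3669 mg/L
Convert: 0.3669 mg/L × 1000 = 366.9 ng/mL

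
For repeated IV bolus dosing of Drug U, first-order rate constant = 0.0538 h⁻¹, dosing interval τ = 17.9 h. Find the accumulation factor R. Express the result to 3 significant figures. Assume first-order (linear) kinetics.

1.62

e^(−kτ) = e^(−0.05380 × 17.9) = 0.3817
Accumulation ratio R = 1 / (1 − e^(−kτ)) = 1 / (1 − 0.3817) = 1.617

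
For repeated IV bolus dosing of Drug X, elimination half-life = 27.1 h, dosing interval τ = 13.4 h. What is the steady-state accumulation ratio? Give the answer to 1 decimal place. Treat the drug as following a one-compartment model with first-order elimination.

3.4

k = ln2 / t½ = 0.693147 / 27.1 = 0.02558 h⁻¹
e^(−kτ) = e^(−0.02558 × 13.4) = 0.7098
Accumulation ratio R = 1 / (1 − e^(−kτ)) = 1 / (1 − 0.7098) = 3.446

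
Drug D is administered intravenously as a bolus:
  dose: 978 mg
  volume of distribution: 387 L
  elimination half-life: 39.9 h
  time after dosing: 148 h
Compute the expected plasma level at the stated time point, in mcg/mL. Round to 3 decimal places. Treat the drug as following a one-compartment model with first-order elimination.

C₀ = Dose / Vd = 978.0 / 387 = 2.527 mg/L
k = ln2 / t½ = 0.693147 / 39.9 = 0.01737 h⁻¹
C = C₀ · e^(−k·t) = 2.527 × e^(−0.01737 × 148)
  = 2.527 × 0.07648 = 0.1933 mg/L
(0.1933 mg/L = 0.1933 mcg/mL)

0.193 mcg/mL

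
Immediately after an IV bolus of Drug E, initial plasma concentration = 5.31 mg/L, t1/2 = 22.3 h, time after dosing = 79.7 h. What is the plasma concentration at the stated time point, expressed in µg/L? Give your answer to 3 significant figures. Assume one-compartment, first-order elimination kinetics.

446 µg/L

k = ln2 / t½ = 0.693147 / 22.3 = 0.03108 h⁻¹
C = C₀ · e^(−k·t) = 5.310 × e^(−0.03108 × 79.7)
  = 5.310 × 0.08399 = 0.4460 mg/L
Convert: 0.4460 mg/L × 1000 = 446.0 µg/L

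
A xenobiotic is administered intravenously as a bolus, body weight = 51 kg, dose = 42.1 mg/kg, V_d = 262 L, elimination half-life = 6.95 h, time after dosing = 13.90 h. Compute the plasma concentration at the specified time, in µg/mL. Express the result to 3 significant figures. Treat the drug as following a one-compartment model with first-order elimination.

Total dose = 42.1 × 51 = 2147 mg
C₀ = Dose / Vd = 2147 / 262 = 8.195 mg/L
k = ln2 / t½ = 0.693147 / 6.95 = 0.09973 h⁻¹
t / t½ = 13.90 / 6.95 = 2 half-lives
C = C₀ × (1/2)^2 = 8.195 × 0.2500 = 2.049 mg/L
(2.049 mg/L = 2.049 µg/mL)

2.05 µg/mL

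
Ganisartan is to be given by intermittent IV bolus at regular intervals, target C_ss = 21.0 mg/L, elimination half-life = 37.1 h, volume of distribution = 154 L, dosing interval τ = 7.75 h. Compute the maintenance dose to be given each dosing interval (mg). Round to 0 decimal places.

468 mg

k = ln2 / t½ = 0.693147 / 37.1 = 0.01868 h⁻¹
CL = k × Vd = 0.01868 × 154 = 2.877 L/h
At steady state, Dose/τ = Css × CL.
Dose = Css × CL × τ = 21.0 × 2.877 × 7.75 = 468.2 mg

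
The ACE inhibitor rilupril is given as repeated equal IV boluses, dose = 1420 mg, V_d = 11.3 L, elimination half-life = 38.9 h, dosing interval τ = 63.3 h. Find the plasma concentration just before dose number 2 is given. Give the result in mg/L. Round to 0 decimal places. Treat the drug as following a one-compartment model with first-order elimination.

C₀ per dose = Dose / Vd = 1420 / 11.3 = 125.7 mg/L
k = ln2 / t½ = 0.693147 / 38.9 = 0.01782 h⁻¹
Fraction remaining after one interval: r = e^(−kτ) = e^(−0.01782 × 63.3) = 0.3237
Before dose 2, 1 dose has been given (aged 1τ).
C_trough = C₀ × r = 125.7 × 0.3237 = 40.69 mg/L

41 mg/L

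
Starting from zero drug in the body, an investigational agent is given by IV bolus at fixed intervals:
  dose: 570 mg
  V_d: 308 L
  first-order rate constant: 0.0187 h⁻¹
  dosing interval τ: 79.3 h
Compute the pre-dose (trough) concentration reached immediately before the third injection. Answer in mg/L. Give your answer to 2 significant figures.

0.52 mg/L

C₀ per dose = Dose / Vd = 570 / 308 = 1.851 mg/L
Fraction remaining after one interval: r = e^(−kτ) = e^(−0.01870 × 79.3) = 0.2270
Before dose 3, 2 doses have been given (aged 1τ, 2τ).
C_trough = C₀ × (r + r²) = 1.851 × (0.2270 + 0.05153) = 0.5156 mg/L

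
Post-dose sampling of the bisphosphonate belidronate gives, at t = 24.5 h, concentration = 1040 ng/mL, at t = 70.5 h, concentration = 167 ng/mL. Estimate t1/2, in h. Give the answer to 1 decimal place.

k = ln(C₁/C₂) / (t₂ − t₁) = ln(1040/167) / (70.5 − 24.5)
  = 1.829 / 46.00 = 0.03976 h⁻¹
t½ = ln2 / k = 0.693147 / 0.03976 = 17.43 h

17.4 h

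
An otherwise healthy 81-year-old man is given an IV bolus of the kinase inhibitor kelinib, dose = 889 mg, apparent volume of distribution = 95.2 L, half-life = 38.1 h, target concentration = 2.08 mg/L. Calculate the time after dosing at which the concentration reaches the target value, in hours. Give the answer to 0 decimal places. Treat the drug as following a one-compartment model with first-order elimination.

C₀ = Dose / Vd = 889.0 / 95.2 = 9.338 mg/L
k = ln2 / t½ = 0.693147 / 38.1 = 0.01819 h⁻¹
t = ln(C₀ / C) / k = ln(9.338 / 2.08) / 0.01819
  = ln(4.489) / 0.01819 = 1.502 / 0.01819 = 82.57 h

83 h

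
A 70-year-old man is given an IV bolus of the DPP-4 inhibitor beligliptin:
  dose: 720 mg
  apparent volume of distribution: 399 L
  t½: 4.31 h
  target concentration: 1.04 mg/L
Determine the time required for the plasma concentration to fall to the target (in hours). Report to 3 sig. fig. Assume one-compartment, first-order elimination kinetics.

3.43 h

C₀ = Dose / Vd = 720.0 / 399 = 1.805 mg/L
k = ln2 / t½ = 0.693147 / 4.31 = 0.1608 h⁻¹
t = ln(C₀ / C) / k = ln(1.805 / 1.04) / 0.1608
  = ln(1.736) / 0.1608 = 0.5516 / 0.1608 = 3.430 h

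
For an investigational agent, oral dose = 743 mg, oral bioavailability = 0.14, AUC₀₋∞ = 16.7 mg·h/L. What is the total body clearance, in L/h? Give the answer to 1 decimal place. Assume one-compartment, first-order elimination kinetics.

CL = F·Dose / AUC = 0.14 × 743 / 16.7 = 6.229 L/h

6.2 L/h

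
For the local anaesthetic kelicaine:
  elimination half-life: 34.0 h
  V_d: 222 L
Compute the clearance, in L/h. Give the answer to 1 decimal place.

k = ln2 / t½ = 0.693147 / 34.0 = 0.02039 h⁻¹
CL = k × Vd = 0.02039 × 222 = 4.527 L/h

4.5 L/h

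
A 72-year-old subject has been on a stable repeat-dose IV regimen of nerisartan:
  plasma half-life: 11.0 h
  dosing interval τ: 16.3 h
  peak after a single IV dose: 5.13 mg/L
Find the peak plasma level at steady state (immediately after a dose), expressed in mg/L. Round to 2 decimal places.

7.99 mg/L

k = ln2 / t½ = 0.693147 / 11.0 = 0.06301 h⁻¹
e^(−kτ) = e^(−0.06301 × 16.3) = 0.3581
Accumulation ratio R = 1 / (1 − e^(−kτ)) = 1 / (1 − 0.3581) = 1.558
Steady-state peak = C₀ × R = 5.13 × 1.558 = 7.993 mg/L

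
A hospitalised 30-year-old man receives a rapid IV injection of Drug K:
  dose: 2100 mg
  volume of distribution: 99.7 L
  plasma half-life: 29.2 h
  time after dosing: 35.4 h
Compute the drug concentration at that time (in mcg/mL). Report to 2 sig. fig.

C₀ = Dose / Vd = 2100 / 99.7 = 21.06 mg/L
k = ln2 / t½ = 0.693147 / 29.2 = 0.02374 h⁻¹
C = C₀ · e^(−k·t) = 21.06 × e^(−0.02374 × 35.4)
  = 21.06 × 0.4315 = 9.087 mg/L
(9.087 mg/L = 9.087 mcg/mL)

9.1 mcg/mL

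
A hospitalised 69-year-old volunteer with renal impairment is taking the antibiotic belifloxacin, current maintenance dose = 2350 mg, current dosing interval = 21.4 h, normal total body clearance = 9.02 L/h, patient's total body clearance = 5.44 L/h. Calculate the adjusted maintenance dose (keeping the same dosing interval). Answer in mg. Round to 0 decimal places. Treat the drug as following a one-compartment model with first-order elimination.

To keep the same average steady-state level, dosing rate must scale with clearance.
CL ratio = 5.44 / 9.02 = 0.6031
New dose (same interval) = 2350 × 0.6031 = 1417 mg

1417 mg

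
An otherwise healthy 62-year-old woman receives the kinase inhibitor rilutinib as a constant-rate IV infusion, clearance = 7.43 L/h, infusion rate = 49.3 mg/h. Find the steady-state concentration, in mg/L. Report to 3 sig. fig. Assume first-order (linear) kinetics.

6.64 mg/L

At steady state Css = R₀ / CL = 49.3 / 7.430 = 6.635 mg/L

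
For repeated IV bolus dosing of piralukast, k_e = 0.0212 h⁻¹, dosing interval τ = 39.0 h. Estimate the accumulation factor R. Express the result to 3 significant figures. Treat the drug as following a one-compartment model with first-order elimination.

1.78

e^(−kτ) = e^(−0.02120 × 39.0) = 0.4374
Accumulation ratio R = 1 / (1 − e^(−kτ)) = 1 / (1 − 0.4374) = 1.777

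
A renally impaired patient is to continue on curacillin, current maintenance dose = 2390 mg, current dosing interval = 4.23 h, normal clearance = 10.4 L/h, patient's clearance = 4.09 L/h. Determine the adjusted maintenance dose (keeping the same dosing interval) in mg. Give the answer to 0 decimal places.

To keep the same average steady-state level, dosing rate must scale with clearance.
CL ratio = 4.09 / 10.4 = 0.3933
New dose (same interval) = 2390 × 0.3933 = 940.0 mg

940 mg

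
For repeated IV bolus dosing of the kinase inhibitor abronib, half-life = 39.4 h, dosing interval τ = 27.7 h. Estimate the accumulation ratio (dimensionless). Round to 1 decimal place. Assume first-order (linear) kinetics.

2.6

k = ln2 / t½ = 0.693147 / 39.4 = 0.01759 h⁻¹
e^(−kτ) = e^(−0.01759 × 27.7) = 0.6143
Accumulation ratio R = 1 / (1 − e^(−kτ)) = 1 / (1 − 0.6143) = 2.593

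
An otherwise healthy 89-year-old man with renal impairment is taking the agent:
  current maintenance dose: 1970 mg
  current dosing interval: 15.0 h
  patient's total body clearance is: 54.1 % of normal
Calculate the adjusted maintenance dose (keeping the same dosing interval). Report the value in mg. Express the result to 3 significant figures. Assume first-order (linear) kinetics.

To keep the same average steady-state level, dosing rate must scale with clearance.
CL ratio = 54.1 / 100 = 0.5410
New dose (same interval) = 1970 × 0.5410 = 1066 mg

1070 mg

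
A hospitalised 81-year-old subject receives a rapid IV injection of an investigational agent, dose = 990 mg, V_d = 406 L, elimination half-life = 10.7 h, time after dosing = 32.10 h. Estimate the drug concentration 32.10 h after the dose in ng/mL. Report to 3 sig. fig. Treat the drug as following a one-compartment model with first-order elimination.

305 ng/mL

C₀ = Dose / Vd = 990.0 / 406 = 2.438 mg/L
k = ln2 / t½ = 0.693147 / 10.7 = 0.06478 h⁻¹
t / t½ = 32.10 / 10.7 = 3 half-lives
C = C₀ × (1/2)^3 = 2.438 × 0.1250 = 0.3048 mg/L
Convert: 0.3048 mg/L × 1000 = 304.8 ng/mL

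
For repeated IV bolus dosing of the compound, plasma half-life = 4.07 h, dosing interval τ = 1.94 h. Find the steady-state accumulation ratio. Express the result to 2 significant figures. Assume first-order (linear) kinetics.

k = ln2 / t½ = 0.693147 / 4.07 = 0.1703 h⁻¹
e^(−kτ) = e^(−0.1703 × 1.94) = 0.7186
Accumulation ratio R = 1 / (1 − e^(−kτ)) = 1 / (1 − 0.7186) = 3.554

3.6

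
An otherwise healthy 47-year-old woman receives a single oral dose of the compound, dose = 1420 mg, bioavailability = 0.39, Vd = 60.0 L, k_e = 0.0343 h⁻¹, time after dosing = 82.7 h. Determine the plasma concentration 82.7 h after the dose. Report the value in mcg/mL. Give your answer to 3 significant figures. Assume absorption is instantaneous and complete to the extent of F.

0.541 mcg/mL

Amount reaching circulation = F × Dose = 0.39 × 1420 = 553.8 mg
C₀ = F·Dose / Vd = 553.8 / 60.0 = 9.230 mg/L
C = C₀ · e^(−k·t) = 9.230 × e^(−0.03430 × 82.7)
  = 9.230 × 0.05862 = 0.5411 mg/L
(0.5411 mg/L = 0.5411 mcg/mL)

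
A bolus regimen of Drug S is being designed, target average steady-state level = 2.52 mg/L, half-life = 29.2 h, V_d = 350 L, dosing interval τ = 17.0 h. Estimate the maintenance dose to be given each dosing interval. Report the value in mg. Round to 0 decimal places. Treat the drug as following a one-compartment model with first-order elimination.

k = ln2 / t½ = 0.693147 / 29.2 = 0.02374 h⁻¹
CL = k × Vd = 0.02374 × 350 = 8.309 L/h
At steady state, Dose/τ = Css × CL.
Dose = Css × CL × τ = 2.52 × 8.309 × 17.0 = 356.0 mg

356 mg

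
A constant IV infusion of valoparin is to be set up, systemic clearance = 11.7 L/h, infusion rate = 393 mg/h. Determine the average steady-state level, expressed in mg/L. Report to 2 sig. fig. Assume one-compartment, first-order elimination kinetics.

34 mg/L

At steady state Css = R₀ / CL = 393 / 11.70 = 33.59 mg/L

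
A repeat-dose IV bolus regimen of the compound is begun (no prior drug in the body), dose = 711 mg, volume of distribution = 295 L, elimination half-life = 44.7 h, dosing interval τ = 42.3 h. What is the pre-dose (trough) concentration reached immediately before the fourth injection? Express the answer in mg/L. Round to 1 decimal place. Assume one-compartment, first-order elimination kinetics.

C₀ per dose = Dose / Vd = 711 / 295 = 2.410 mg/L
k = ln2 / t½ = 0.693147 / 44.7 = 0.01551 h⁻¹
Fraction remaining after one interval: r = e^(−kτ) = e^(−0.01551 × 42.3) = 0.5189
Before dose 4, 3 doses have been given (aged 1τ, 2τ, 3τ).
C_trough = C₀ × (r + r² + … + r^3) = C₀ × r(1−r^3)/(1−r)
        = 2.410 × 0.5189 × (1 − 0.1397) / (1 − 0.5189) = 2.236 mg/L

2.2 mg/L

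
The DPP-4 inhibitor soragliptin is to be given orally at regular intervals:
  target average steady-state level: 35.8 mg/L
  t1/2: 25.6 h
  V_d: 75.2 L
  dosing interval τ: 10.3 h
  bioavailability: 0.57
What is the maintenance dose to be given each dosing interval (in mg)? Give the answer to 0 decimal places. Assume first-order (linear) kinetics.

k = ln2 / t½ = 0.693147 / 25.6 = 0.02708 h⁻¹
CL = k × Vd = 0.02708 × 75.2 = 2.036 L/h
At steady state, F × (Dose/τ) = Css × CL.
Dose = Css × CL × τ / F = 35.8 × 2.036 × 10.3 / 0.57 = 1317 mg

1317 mg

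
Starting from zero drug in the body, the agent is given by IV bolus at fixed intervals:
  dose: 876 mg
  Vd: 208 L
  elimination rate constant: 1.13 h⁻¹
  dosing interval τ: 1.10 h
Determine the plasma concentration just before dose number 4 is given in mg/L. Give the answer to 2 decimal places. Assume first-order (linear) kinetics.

1.67 mg/L

C₀ per dose = Dose / Vd = 876 / 208 = 4.212 mg/L
Fraction remaining after one interval: r = e^(−kτ) = e^(−1.130 × 1.10) = 0.2885
Before dose 4, 3 doses have been given (aged 1τ, 2τ, 3τ).
C_trough = C₀ × (r + r² + … + r^3) = C₀ × r(1−r^3)/(1−r)
        = 4.212 × 0.2885 × (1 − 0.02401) / (1 − 0.2885) = 1.667 mg/L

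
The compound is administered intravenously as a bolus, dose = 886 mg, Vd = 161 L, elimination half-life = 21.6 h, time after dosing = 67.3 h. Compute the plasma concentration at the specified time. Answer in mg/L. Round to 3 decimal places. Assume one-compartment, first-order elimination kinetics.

C₀ = Dose / Vd = 886.0 / 161 = 5.503 mg/L
k = ln2 / t½ = 0.693147 / 21.6 = 0.03209 h⁻¹
C = C₀ · e^(−k·t) = 5.503 × e^(−0.03209 × 67.3)
  = 5.503 × 0.1154 = 0.6350 mg/L

0.635 mg/L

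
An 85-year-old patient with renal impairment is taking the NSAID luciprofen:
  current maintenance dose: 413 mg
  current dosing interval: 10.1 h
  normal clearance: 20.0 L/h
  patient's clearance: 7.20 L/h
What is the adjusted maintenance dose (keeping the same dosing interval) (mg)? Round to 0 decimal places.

To keep the same average steady-state level, dosing rate must scale with clearance.
CL ratio = 7.20 / 20.0 = 0.3600
New dose (same interval) = 413 × 0.3600 = 148.7 mg

149 mg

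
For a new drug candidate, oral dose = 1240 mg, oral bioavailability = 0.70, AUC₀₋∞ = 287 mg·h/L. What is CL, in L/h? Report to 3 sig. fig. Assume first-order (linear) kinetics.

CL = F·Dose / AUC = 0.70 × 1240 / 287 = 3.024 L/h

3.02 L/h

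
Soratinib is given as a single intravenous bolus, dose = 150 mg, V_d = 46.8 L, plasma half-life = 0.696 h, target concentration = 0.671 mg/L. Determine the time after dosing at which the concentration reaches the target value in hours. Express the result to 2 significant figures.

C₀ = Dose / Vd = 150.0 / 46.8 = 3.205 mg/L
k = ln2 / t½ = 0.693147 / 0.696 = 0.9959 h⁻¹
t = ln(C₀ / C) / k = ln(3.205 / 0.671) / 0.9959
  = ln(4.776) / 0.9959 = 1.564 / 0.9959 = 1.570 h

1.6 h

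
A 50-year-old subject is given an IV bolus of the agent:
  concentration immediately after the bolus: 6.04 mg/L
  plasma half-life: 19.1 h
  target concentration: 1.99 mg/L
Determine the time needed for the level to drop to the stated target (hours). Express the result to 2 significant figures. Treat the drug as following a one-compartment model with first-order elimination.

k = ln2 / t½ = 0.693147 / 19.1 = 0.03629 h⁻¹
t = ln(C₀ / C) / k = ln(6.040 / 1.99) / 0.03629
  = ln(3.035) / 0.03629 = 1.110 / 0.03629 = 30.59 h

31 h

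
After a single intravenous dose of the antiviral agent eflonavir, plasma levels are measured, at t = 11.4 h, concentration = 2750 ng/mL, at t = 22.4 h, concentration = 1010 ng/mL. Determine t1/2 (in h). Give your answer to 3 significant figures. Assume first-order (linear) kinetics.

7.61 h

k = ln(C₁/C₂) / (t₂ − t₁) = ln(2750/1010) / (22.4 − 11.4)
  = 1.002 / 11.00 = 0.09109 h⁻¹
t½ = ln2 / k = 0.693147 / 0.09109 = 7.609 h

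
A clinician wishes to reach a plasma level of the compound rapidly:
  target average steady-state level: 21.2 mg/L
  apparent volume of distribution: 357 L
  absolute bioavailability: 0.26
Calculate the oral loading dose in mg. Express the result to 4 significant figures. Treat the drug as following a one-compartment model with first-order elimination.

29110 mg

LD = Css × Vd / F = 21.2 × 357 / 0.26 = 29110 mg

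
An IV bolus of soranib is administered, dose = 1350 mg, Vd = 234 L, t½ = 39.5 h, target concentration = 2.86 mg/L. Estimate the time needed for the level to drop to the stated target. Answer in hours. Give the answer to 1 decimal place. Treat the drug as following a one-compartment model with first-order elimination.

40.0 h

C₀ = Dose / Vd = 1350 / 234 = 5.769 mg/L
k = ln2 / t½ = 0.693147 / 39.5 = 0.01755 h⁻¹
t = ln(C₀ / C) / k = ln(5.769 / 2.86) / 0.01755
  = ln(2.017) / 0.01755 = 0.7016 / 0.01755 = 39.98 h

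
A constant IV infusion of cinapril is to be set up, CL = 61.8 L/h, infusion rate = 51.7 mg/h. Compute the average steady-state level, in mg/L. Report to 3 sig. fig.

At steady state Css = R₀ / CL = 51.7 / 61.80 = 0.8366 mg/L

0.837 mg/L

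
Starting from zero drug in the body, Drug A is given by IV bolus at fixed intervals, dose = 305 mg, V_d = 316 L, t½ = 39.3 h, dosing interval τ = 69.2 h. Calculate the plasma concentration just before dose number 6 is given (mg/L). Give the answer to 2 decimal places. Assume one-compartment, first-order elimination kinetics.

C₀ per dose = Dose / Vd = 305 / 316 = 0.9652 mg/L
k = ln2 / t½ = 0.693147 / 39.3 = 0.01764 h⁻¹
Fraction remaining after one interval: r = e^(−kτ) = e^(−0.01764 × 69.2) = 0.2950
Before dose 6, 5 doses have been given (aged 1τ, 2τ, 3τ, 4τ, 5τ).
C_trough = C₀ × (r + r² + … + r^5) = C₀ × r(1−r^5)/(1−r)
        = 0.9652 × 0.2950 × (1 − 0.002234) / (1 − 0.2950) = 0.4030 mg/L

0.40 mg/L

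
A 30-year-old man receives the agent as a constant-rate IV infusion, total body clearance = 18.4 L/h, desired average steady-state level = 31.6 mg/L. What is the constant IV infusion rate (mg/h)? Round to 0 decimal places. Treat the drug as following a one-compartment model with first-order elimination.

581 mg/h

At steady state, infusion rate R₀ = Css × CL = 31.6 × 18.40 = 581.4 mg/h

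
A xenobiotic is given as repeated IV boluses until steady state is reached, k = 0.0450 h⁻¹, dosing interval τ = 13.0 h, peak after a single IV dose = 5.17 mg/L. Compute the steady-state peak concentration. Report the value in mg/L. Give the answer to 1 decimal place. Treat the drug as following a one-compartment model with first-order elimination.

e^(−kτ) = e^(−0.04500 × 13.0) = 0.5571
Accumulation ratio R = 1 / (1 − e^(−kτ)) = 1 / (1 − 0.5571) = 2.258
Steady-state peak = C₀ × R = 5.17 × 2.258 = 11.67 mg/L

11.7 mg/L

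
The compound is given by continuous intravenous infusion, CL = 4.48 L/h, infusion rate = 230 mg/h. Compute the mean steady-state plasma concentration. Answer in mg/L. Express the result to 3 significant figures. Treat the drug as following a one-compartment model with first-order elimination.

At steady state Css = R₀ / CL = 230 / 4.480 = 51.34 mg/L

51.3 mg/L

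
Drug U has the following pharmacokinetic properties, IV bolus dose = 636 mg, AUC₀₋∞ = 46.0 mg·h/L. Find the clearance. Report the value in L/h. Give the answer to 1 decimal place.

13.8 L/h

CL = Dose / AUC = 636 / 46.0 = 13.83 L/h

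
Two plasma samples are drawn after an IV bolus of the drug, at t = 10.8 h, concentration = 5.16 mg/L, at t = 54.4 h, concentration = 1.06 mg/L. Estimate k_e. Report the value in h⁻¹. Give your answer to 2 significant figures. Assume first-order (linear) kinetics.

0.036 h⁻¹

k = ln(C₁/C₂) / (t₂ − t₁) = ln(5.16/1.06) / (54.4 − 10.8)
  = 1.583 / 43.60 = 0.03631 h⁻¹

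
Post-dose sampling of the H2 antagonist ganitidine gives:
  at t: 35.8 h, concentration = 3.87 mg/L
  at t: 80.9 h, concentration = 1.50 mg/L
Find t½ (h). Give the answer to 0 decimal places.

k = ln(C₁/C₂) / (t₂ − t₁) = ln(3.87/1.50) / (80.9 − 35.8)
  = 0.9478 / 45.10 = 0.02102 h⁻¹
t½ = ln2 / k = 0.693147 / 0.02102 = 32.98 h

33 h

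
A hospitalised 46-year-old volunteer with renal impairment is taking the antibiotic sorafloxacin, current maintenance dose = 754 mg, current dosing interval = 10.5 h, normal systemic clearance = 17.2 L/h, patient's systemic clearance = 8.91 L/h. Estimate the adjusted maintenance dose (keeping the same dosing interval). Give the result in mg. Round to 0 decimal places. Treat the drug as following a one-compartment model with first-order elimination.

To keep the same average steady-state level, dosing rate must scale with clearance.
CL ratio = 8.91 / 17.2 = 0.5180
New dose (same interval) = 754 × 0.5180 = 390.6 mg

391 mg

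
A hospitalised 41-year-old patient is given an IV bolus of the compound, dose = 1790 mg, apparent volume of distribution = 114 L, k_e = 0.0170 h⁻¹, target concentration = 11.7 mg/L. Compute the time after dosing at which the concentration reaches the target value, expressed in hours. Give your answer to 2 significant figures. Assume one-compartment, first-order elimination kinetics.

17 h

C₀ = Dose / Vd = 1790 / 114 = 15.70 mg/L
t = ln(C₀ / C) / k = ln(15.70 / 11.7) / 0.01700
  = ln(1.342) / 0.01700 = 0.2942 / 0.01700 = 17.31 h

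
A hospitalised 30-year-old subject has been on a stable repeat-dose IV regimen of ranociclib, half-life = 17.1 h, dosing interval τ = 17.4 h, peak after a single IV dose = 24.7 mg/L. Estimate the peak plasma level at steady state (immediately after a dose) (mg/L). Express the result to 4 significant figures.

48.81 mg/L

k = ln2 / t½ = 0.693147 / 17.1 = 0.04053 h⁻¹
e^(−kτ) = e^(−0.04053 × 17.4) = 0.4940
Accumulation ratio R = 1 / (1 − e^(−kτ)) = 1 / (1 − 0.4940) = 1.976
Steady-state peak = C₀ × R = 24.7 × 1.976 = 48.81 mg/L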